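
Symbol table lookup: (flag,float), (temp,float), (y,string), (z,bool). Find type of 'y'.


Lookup 'y' → type string


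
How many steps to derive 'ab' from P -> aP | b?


Derivation: P => aP => ab
Steps: 2


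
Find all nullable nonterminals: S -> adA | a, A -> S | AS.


A nonterminal is nullable iff some alternative derives ε (directly, or every symbol in it is nullable)
Nullable: {}


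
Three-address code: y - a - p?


Break into single-operator statements:
t1 = y - a
t2 = t1 - p


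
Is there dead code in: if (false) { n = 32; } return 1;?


condition is constant false, so the whole block is unreachable
Dead: 'if (false) { n = 32; }'


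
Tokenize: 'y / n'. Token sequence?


Scan left to right, longest-match per lexeme
Tokens: ID(y), OP(/), ID(n)


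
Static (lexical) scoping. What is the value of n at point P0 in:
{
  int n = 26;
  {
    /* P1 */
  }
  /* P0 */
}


n declared in the same block as P0
n = 26


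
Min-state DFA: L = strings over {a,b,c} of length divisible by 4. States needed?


Track length mod 4: states 0..3, accept at 0
Minimal DFA: 4 states


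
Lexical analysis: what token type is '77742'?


Pattern: digits only
Type: INTEGER_LITERAL


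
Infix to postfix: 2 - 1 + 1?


Left to right (same or higher precedence on left)
Postfix: 2 1 - 1 +


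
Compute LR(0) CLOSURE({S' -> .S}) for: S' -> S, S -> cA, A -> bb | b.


Start: S' -> .S
For each item with dot before a nonterminal B, add B -> .γ for every B-production
Closure: [S' -> .S, S -> .cA]


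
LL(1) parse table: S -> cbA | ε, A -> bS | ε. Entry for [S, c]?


For [S, c]: 'c' ∈ FIRST(cbA)
Entry: S -> cbA


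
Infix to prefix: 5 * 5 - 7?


left-to-right (same/higher precedence on left): tree is (- (* 5 5) 7)
Prefix: - * 5 5 7


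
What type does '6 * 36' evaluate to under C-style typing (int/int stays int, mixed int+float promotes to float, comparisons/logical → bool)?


Operand types: int * int
Rule: mixed int/float promotes to float; int/int stays int
Result type: int


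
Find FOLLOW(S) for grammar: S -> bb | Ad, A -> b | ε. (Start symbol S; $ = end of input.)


$ ∈ FOLLOW(S). For each A -> αBβ: add FIRST(β)\{ε} to FOLLOW(B); if β nullable, add FOLLOW(A).
FOLLOW(S) = {$}


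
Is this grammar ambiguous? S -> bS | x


right-linear, alternatives start with distinct terminals 'b' vs 'x': unique leftmost derivation
Unambiguous


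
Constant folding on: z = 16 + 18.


16 + 18 = 34 at compile time
Optimized: z = 34


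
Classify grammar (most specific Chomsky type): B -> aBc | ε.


Single nonterminal LHS, but a^n c^n is not regular
Classification: Type 2 (Context-Free)


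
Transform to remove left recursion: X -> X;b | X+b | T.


Left-recursive alternatives: X;b, X+b; non-recursive: T
Introduce X': X -> TX', X' -> ;bX' | +bX' | ε


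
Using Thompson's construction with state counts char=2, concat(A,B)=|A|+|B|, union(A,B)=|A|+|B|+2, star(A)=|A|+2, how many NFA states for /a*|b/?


Syntax tree has 2 char leaf(s), 1 union(s), 1 star(s)
chars contribute 2×2 = 4; each union adds +2; each star adds +2
Total: 4 + 2 + 2 = 8 states


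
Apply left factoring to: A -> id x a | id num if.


Common prefix: 'id'
Factored: A -> id A', A' -> x a | num if


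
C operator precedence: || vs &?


'&' is bitwise AND (level 5); '||' is logical OR (level 1)
Higher level binds tighter
'&' has higher precedence than '||'


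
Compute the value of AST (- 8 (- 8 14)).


Evaluate inner: (- 8 14) = -6
Evaluate root: (- 8 -6) = 14
Result: 14


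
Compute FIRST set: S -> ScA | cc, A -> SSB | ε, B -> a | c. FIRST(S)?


Per alternative of S: FIRST(ScA) = {c}; FIRST(cc) = {c}
FIRST(S) = {c}


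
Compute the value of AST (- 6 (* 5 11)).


Evaluate inner: (* 5 11) = 55
Evaluate root: (- 6 55) = -49
Result: -49


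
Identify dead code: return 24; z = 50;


statement follows a return and is unreachable
Dead: 'z = 50'


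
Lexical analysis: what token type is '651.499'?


Pattern: digits with a decimal point
Type: FLOAT_LITERAL


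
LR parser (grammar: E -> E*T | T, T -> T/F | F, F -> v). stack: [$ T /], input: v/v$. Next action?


no handle; shift 'v'
Action: shift


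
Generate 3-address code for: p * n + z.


Break into single-operator statements:
t1 = p * n
t2 = t1 + z


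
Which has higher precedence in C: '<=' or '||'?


'<=' is relational (level 7); '||' is logical OR (level 1)
Higher level binds tighter
'<=' has higher precedence than '||'


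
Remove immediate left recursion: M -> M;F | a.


Left-recursive alternatives: M;F; non-recursive: a
Introduce M': M -> aM', M' -> ;FM' | ε


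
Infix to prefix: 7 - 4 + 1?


left-to-right (same/higher precedence on left): tree is (+ (- 7 4) 1)
Prefix: + - 7 4 1


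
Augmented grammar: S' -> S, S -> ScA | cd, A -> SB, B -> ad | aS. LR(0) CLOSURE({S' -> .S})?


Start: S' -> .S
For each item with dot before a nonterminal B, add B -> .γ for every B-production
Closure: [S' -> .S, S -> .ScA, S -> .cd]


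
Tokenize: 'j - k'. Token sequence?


Scan left to right, longest-match per lexeme
Tokens: ID(j), OP(-), ID(k)


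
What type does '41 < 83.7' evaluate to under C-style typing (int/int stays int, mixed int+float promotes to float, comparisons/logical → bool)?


Operand types: int < float
Rule: comparison yields bool
Result type: bool


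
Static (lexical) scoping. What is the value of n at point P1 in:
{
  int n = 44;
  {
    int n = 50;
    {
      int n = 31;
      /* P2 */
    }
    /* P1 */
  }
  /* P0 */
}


n declared in the same block as P1
n = 50


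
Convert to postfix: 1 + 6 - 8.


Left to right (same or higher precedence on left)
Postfix: 1 6 + 8 -


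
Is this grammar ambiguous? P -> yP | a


right-linear, alternatives start with distinct terminals 'y' vs 'a': unique leftmost derivation
Unambiguous


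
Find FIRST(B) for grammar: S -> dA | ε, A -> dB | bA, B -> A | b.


Per alternative of B: FIRST(A) = {b, d}; FIRST(b) = {b}
FIRST(B) = {b, d}


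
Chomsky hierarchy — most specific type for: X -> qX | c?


Right-linear: every RHS is a terminal or a terminal followed by one nonterminal
Classification: Type 3 (Regular)


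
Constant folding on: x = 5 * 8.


5 * 8 = 40 at compile time
Optimized: x = 40


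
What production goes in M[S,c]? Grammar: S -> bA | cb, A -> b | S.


For [S, c]: 'c' ∈ FIRST(cb)
Entry: S -> cb


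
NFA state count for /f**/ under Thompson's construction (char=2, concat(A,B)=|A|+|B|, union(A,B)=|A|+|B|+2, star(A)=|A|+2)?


Syntax tree has 1 char leaf(s), 0 union(s), 2 star(s)
chars contribute 1×2 = 2; each union adds +2; each star adds +2
Total: 2 + 0 + 4 = 6 states


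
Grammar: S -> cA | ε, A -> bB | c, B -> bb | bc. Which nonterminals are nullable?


A nonterminal is nullable iff some alternative derives ε (directly, or every symbol in it is nullable)
Nullable: {S}


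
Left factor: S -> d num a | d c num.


Common prefix: 'd'
Factored: S -> d S', S' -> num a | c num


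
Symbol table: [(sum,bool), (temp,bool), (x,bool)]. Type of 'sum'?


Lookup 'sum' → type bool


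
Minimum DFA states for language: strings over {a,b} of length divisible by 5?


Track length mod 5: states 0..4, accept at 0
Minimal DFA: 5 states


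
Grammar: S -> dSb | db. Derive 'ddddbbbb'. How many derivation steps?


Derivation: S => dSb => ddSbb => dddSbbb => ddddbbbb
Steps: 4


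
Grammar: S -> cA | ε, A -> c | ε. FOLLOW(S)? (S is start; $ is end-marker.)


$ ∈ FOLLOW(S). For each A -> αBβ: add FIRST(β)\{ε} to FOLLOW(B); if β nullable, add FOLLOW(A).
FOLLOW(S) = {$}


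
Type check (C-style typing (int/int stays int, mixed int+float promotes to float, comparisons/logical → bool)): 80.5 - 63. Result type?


Operand types: float - int
Rule: mixed int/float promotes to float; int/int stays int
Result type: float


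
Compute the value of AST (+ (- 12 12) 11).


Evaluate inner: (- 12 12) = 0
Evaluate root: (+ 0 11) = 11
Result: 11


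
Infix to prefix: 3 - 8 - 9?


left-to-right (same/higher precedence on left): tree is (- (- 3 8) 9)
Prefix: - - 3 8 9


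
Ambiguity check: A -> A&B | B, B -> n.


precedence layered via separate nonterminal B: deterministic
Unambiguous


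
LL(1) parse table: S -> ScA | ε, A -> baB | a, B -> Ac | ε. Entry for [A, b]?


For [A, b]: 'b' ∈ FIRST(baB)
Entry: A -> baB


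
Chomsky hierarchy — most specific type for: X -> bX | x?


Right-linear: every RHS is a terminal or a terminal followed by one nonterminal
Classification: Type 3 (Regular)


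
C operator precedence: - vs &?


'-' is additive (level 9); '&' is bitwise AND (level 5)
Higher level binds tighter
'-' has higher precedence than '&'


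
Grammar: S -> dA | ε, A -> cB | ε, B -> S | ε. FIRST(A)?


Per alternative of A: FIRST(cB) = {c}; FIRST(ε) = {ε}
FIRST(A) = {c, ε}


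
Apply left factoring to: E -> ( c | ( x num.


Common prefix: '('
Factored: E -> ( E', E' -> c | x num


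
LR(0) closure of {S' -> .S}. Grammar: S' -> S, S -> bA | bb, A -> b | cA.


Start: S' -> .S
For each item with dot before a nonterminal B, add B -> .γ for every B-production
Closure: [S' -> .S, S -> .bA, S -> .bb]


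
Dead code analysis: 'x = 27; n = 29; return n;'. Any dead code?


x is assigned but never read
Dead: 'x = 27'


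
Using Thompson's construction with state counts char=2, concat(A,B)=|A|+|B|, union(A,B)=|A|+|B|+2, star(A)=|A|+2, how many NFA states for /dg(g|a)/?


Syntax tree has 4 char leaf(s), 1 union(s), 0 star(s)
chars contribute 4×2 = 8; each union adds +2; each star adds +2
Total: 8 + 2 + 0 = 10 states


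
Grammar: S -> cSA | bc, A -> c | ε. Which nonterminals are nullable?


A nonterminal is nullable iff some alternative derives ε (directly, or every symbol in it is nullable)
Nullable: {A}


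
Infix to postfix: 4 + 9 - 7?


Left to right (same or higher precedence on left)
Postfix: 4 9 + 7 -


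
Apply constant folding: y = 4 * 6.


4 * 6 = 24 at compile time
Optimized: y = 24


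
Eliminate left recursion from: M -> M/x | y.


Left-recursive alternatives: M/x; non-recursive: y
Introduce M': M -> yM', M' -> /xM' | ε


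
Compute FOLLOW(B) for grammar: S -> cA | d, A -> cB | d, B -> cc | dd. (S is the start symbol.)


$ ∈ FOLLOW(S). For each A -> αBβ: add FIRST(β)\{ε} to FOLLOW(B); if β nullable, add FOLLOW(A).
FOLLOW(B) = {$}


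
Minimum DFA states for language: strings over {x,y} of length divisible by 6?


Track length mod 6: states 0..5, accept at 0
Minimal DFA: 6 states


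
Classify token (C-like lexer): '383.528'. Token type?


Pattern: digits with a decimal point
Type: FLOAT_LITERAL


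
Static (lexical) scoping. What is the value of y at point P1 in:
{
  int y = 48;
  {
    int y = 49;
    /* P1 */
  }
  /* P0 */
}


y declared in the same block as P1
y = 49


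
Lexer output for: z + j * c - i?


Scan left to right, longest-match per lexeme
Tokens: ID(z), OP(+), ID(j), OP(*), ID(c), OP(-), ID(i)


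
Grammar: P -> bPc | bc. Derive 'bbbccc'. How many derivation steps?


Derivation: P => bPc => bbPcc => bbbccc
Steps: 3


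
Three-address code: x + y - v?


Break into single-operator statements:
t1 = x + y
t2 = t1 - v


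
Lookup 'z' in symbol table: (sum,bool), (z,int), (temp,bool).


Lookup 'z' → type int


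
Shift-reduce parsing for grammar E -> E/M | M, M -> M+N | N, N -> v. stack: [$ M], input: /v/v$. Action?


lookahead ∉ {+} so M won't extend; reduce E -> M
Action: reduce (E -> M)


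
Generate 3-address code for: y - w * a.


Break into single-operator statements:
t1 = w * a
t2 = y - t1


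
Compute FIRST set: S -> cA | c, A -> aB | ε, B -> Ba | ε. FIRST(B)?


Per alternative of B: FIRST(Ba) = {a}; FIRST(ε) = {ε}
FIRST(B) = {a, ε}


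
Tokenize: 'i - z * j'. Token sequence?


Scan left to right, longest-match per lexeme
Tokens: ID(i), OP(-), ID(z), OP(*), ID(j)


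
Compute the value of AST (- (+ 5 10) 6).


Evaluate inner: (+ 5 10) = 15
Evaluate root: (- 15 6) = 9
Result: 9


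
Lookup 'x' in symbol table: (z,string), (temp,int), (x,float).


Lookup 'x' → type float


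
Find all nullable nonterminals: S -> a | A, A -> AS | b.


A nonterminal is nullable iff some alternative derives ε (directly, or every symbol in it is nullable)
Nullable: {}


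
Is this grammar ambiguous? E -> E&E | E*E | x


'x&x*x' has two parse trees (no precedence encoded between & and *)
Ambiguous


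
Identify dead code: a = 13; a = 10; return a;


first assignment to a is overwritten before any read
Dead: 'a = 13'


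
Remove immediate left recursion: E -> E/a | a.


Left-recursive alternatives: E/a; non-recursive: a
Introduce E': E -> aE', E' -> /aE' | ε


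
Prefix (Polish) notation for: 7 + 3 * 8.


'*' binds tighter: tree is (+ 7 (* 3 8))
Prefix: + 7 * 3 8


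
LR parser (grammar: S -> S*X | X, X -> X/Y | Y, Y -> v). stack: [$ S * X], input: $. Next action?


handle 'S*X' on top; lookahead ∈ FOLLOW(S) = {*, $}
Action: reduce (S -> S*X)


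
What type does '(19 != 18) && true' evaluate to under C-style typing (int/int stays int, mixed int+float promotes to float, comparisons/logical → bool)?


Operand types: bool && bool
Rule: logical operators take bool operands and yield bool
Result type: bool


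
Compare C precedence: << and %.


'%' is multiplicative (level 10); '<<' is shift (level 8)
Higher level binds tighter
'%' has higher precedence than '<<'


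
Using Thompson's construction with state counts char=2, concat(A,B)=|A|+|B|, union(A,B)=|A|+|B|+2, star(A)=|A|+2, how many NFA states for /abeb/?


Syntax tree has 4 char leaf(s), 0 union(s), 0 star(s)
chars contribute 4×2 = 8; each union adds +2; each star adds +2
Total: 8 + 0 + 0 = 8 states


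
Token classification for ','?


Pattern: delimiter/punctuation
Type: PUNCTUATION


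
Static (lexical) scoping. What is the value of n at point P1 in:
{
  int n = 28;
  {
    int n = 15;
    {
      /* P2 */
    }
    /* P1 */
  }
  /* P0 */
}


n declared in the same block as P1
n = 15


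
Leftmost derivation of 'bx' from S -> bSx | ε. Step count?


Derivation: S => bSx => bx
Steps: 2


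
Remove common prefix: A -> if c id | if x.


Common prefix: 'if'
Factored: A -> if A', A' -> c id | x


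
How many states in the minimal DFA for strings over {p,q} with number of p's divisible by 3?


Track (count of p) mod 3: states 0..2, accept at 0
Minimal DFA: 3 states


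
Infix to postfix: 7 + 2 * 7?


* has higher precedence, evaluate 2*7 first
Postfix: 7 2 7 * +


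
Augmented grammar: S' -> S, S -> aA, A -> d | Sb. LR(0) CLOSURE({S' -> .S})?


Start: S' -> .S
For each item with dot before a nonterminal B, add B -> .γ for every B-production
Closure: [S' -> .S, S -> .aA]


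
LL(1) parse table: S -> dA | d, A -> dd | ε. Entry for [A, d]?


For [A, d]: 'd' ∈ FIRST(dd)
Entry: A -> dd


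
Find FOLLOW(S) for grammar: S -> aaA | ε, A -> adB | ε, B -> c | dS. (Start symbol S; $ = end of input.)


$ ∈ FOLLOW(S). For each A -> αBβ: add FIRST(β)\{ε} to FOLLOW(B); if β nullable, add FOLLOW(A).
FOLLOW(S) = {$}


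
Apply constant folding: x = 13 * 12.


13 * 12 = 156 at compile time
Optimized: x = 156


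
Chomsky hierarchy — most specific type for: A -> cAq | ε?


Single nonterminal LHS, but c^n q^n is not regular
Classification: Type 2 (Context-Free)


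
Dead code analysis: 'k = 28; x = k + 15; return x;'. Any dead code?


k is read by x's definition; x is returned
No dead code


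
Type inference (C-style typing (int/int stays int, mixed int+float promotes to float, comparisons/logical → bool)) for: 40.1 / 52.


Operand types: float / int
Rule: mixed int/float promotes to float; int/int stays int
Result type: float


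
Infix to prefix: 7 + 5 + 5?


left-to-right (same/higher precedence on left): tree is (+ (+ 7 5) 5)
Prefix: + + 7 5 5


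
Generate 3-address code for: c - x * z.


Break into single-operator statements:
t1 = x * z
t2 = c - t1


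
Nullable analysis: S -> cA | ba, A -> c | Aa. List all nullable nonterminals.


A nonterminal is nullable iff some alternative derives ε (directly, or every symbol in it is nullable)
Nullable: {}


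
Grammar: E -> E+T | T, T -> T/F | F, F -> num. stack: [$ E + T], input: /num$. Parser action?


'/' can extend T; shift to build T -> T/F
Action: shift


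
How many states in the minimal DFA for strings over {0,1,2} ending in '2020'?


Track the longest suffix of input matching a prefix of '2020': 5 classes (prefixes of length 0..4)
Minimal DFA: 5 states


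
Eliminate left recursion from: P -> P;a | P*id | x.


Left-recursive alternatives: P;a, P*id; non-recursive: x
Introduce P': P -> xP', P' -> ;aP' | *idP' | ε


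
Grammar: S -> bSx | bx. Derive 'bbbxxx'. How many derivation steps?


Derivation: S => bSx => bbSxx => bbbxxx
Steps: 3


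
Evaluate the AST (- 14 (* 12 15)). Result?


Evaluate inner: (* 12 15) = 180
Evaluate root: (- 14 180) = -166
Result: -166


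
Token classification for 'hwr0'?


Pattern: letter/underscore followed by alphanumerics, not a keyword
Type: IDENTIFIER


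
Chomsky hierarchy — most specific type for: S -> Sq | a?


Left-linear: every RHS is a terminal or one nonterminal followed by a terminal
Classification: Type 3 (Regular)


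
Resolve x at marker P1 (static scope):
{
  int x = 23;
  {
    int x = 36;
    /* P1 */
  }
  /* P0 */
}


x declared in the same block as P1
x = 36


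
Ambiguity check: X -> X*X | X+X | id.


'id*id+id' has two parse trees (no precedence encoded between * and +)
Ambiguous


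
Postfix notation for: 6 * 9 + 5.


Left to right (same or higher precedence on left)
Postfix: 6 9 * 5 +


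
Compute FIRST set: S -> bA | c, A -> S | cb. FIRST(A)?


Per alternative of A: FIRST(S) = {b, c}; FIRST(cb) = {c}
FIRST(A) = {b, c}


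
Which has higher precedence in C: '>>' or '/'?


'/' is multiplicative (level 10); '>>' is shift (level 8)
Higher level binds tighter
'/' has higher precedence than '>>'


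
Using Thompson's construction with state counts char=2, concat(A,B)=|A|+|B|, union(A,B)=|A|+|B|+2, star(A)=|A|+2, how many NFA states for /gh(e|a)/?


Syntax tree has 4 char leaf(s), 1 union(s), 0 star(s)
chars contribute 4×2 = 8; each union adds +2; each star adds +2
Total: 8 + 2 + 0 = 10 states


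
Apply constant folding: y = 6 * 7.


6 * 7 = 42 at compile time
Optimized: y = 42


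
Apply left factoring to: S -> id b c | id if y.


Common prefix: 'id'
Factored: S -> id S', S' -> b c | if y


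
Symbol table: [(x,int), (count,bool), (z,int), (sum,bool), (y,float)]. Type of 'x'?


Lookup 'x' → type int


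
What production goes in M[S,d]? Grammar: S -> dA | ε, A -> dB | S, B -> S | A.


For [S, d]: 'd' ∈ FIRST(dA)
Entry: S -> dA


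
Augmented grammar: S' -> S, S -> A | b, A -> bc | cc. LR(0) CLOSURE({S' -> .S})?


Start: S' -> .S
For each item with dot before a nonterminal B, add B -> .γ for every B-production
Closure: [S' -> .S, S -> .A, S -> .b, A -> .bc, A -> .cc]


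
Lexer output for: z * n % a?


Scan left to right, longest-match per lexeme
Tokens: ID(z), OP(*), ID(n), OP(%), ID(a)


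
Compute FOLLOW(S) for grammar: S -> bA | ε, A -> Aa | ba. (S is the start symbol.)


$ ∈ FOLLOW(S). For each A -> αBβ: add FIRST(β)\{ε} to FOLLOW(B); if β nullable, add FOLLOW(A).
FOLLOW(S) = {$}


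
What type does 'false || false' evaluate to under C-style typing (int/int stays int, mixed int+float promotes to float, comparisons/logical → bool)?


Operand types: bool || bool
Rule: logical operators take bool operands and yield bool
Result type: bool


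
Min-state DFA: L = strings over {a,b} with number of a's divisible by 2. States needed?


Track (count of a) mod 2: states 0..1, accept at 0
Minimal DFA: 2 states


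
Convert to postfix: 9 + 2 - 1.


Left to right (same or higher precedence on left)
Postfix: 9 2 + 1 -


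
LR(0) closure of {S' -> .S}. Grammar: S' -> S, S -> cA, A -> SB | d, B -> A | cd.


Start: S' -> .S
For each item with dot before a nonterminal B, add B -> .γ for every B-production
Closure: [S' -> .S, S -> .cA]


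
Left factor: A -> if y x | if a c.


Common prefix: 'if'
Factored: A -> if A', A' -> y x | a c


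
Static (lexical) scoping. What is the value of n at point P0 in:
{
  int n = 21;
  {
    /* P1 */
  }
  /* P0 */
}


n declared in the same block as P0
n = 21


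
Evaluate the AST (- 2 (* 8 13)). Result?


Evaluate inner: (* 8 13) = 104
Evaluate root: (- 2 104) = -102
Result: -102


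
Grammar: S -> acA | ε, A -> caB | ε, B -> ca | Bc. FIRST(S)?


Per alternative of S: FIRST(acA) = {a}; FIRST(ε) = {ε}
FIRST(S) = {a, ε}


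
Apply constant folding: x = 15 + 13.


15 + 13 = 28 at compile time
Optimized: x = 28


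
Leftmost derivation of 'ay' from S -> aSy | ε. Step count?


Derivation: S => aSy => ay
Steps: 2


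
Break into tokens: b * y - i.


Scan left to right, longest-match per lexeme
Tokens: ID(b), OP(*), ID(y), OP(-), ID(i)


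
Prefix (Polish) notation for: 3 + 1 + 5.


left-to-right (same/higher precedence on left): tree is (+ (+ 3 1) 5)
Prefix: + + 3 1 5


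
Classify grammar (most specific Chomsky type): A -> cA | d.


Right-linear: every RHS is a terminal or a terminal followed by one nonterminal
Classification: Type 3 (Regular)


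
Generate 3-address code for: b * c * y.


Break into single-operator statements:
t1 = b * c
t2 = t1 * y


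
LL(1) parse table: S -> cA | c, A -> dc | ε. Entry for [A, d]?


For [A, d]: 'd' ∈ FIRST(dc)
Entry: A -> dc


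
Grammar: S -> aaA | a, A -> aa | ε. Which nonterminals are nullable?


A nonterminal is nullable iff some alternative derives ε (directly, or every symbol in it is nullable)
Nullable: {A}


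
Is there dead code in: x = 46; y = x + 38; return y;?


x is read by y's definition; y is returned
No dead code


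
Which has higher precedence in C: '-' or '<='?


'-' is additive (level 9); '<=' is relational (level 7)
Higher level binds tighter
'-' has higher precedence than '<='


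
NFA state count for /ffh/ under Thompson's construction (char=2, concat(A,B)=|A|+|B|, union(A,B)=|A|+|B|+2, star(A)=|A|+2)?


Syntax tree has 3 char leaf(s), 0 union(s), 0 star(s)
chars contribute 3×2 = 6; each union adds +2; each star adds +2
Total: 6 + 0 + 0 = 6 states


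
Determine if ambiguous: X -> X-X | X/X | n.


'n-n/n' has two parse trees (no precedence encoded between - and /)
Ambiguous


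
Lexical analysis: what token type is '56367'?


Pattern: digits only
Type: INTEGER_LITERAL


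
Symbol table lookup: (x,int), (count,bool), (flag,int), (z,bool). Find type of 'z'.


Lookup 'z' → type bool


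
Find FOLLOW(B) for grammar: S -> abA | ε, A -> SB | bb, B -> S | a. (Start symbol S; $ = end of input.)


$ ∈ FOLLOW(S). For each A -> αBβ: add FIRST(β)\{ε} to FOLLOW(B); if β nullable, add FOLLOW(A).
FOLLOW(B) = {$, a}


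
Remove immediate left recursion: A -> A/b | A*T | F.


Left-recursive alternatives: A/b, A*T; non-recursive: F
Introduce A': A -> FA', A' -> /bA' | *TA' | ε


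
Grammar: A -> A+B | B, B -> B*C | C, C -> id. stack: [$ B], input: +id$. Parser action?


lookahead ∉ {*} so B won't extend; reduce A -> B
Action: reduce (A -> B)


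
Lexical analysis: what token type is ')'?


Pattern: delimiter/punctuation
Type: PUNCTUATION


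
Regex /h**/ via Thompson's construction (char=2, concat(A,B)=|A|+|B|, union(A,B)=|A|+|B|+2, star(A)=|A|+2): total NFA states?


Syntax tree has 1 char leaf(s), 0 union(s), 2 star(s)
chars contribute 1×2 = 2; each union adds +2; each star adds +2
Total: 2 + 0 + 4 = 6 states


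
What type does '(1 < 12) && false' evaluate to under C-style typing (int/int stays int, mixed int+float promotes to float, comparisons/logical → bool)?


Operand types: bool && bool
Rule: logical operators take bool operands and yield bool
Result type: bool


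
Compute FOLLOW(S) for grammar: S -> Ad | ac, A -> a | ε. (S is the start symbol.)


$ ∈ FOLLOW(S). For each A -> αBβ: add FIRST(β)\{ε} to FOLLOW(B); if β nullable, add FOLLOW(A).
FOLLOW(S) = {$}


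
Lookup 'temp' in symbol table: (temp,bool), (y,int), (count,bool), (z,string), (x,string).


Lookup 'temp' → type bool


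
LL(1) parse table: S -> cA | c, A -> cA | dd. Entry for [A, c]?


For [A, c]: 'c' ∈ FIRST(cA)
Entry: A -> cA


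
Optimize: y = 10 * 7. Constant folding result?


10 * 7 = 70 at compile time
Optimized: y = 70


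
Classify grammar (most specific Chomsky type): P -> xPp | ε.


Single nonterminal LHS, but x^n p^n is not regular
Classification: Type 2 (Context-Free)


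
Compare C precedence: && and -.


'-' is additive (level 9); '&&' is logical AND (level 2)
Higher level binds tighter
'-' has higher precedence than '&&'


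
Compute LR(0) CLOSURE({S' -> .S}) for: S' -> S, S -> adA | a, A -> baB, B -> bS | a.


Start: S' -> .S
For each item with dot before a nonterminal B, add B -> .γ for every B-production
Closure: [S' -> .S, S -> .adA, S -> .a]


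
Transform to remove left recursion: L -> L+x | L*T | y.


Left-recursive alternatives: L+x, L*T; non-recursive: y
Introduce L': L -> yL', L' -> +xL' | *TL' | ε


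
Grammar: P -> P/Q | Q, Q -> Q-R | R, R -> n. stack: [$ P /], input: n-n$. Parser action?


no handle ('P/' is not any RHS); shift 'n'
Action: shift


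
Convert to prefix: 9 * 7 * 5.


left-to-right (same/higher precedence on left): tree is (* (* 9 7) 5)
Prefix: * * 9 7 5


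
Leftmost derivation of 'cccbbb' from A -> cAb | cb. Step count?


Derivation: A => cAb => ccAbb => cccbbb
Steps: 3


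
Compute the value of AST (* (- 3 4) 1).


Evaluate inner: (- 3 4) = -1
Evaluate root: (* -1 1) = -1
Result: -1


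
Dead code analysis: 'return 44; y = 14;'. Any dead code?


statement follows a return and is unreachable
Dead: 'y = 14'


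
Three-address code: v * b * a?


Break into single-operator statements:
t1 = v * b
t2 = t1 * a


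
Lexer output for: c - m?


Scan left to right, longest-match per lexeme
Tokens: ID(c), OP(-), ID(m)


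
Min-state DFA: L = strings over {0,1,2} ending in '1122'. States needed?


Track the longest suffix of input matching a prefix of '1122': 5 classes (prefixes of length 0..4)
Minimal DFA: 5 states


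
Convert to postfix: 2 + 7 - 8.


Left to right (same or higher precedence on left)
Postfix: 2 7 + 8 -


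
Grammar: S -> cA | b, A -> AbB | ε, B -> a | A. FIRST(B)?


Per alternative of B: FIRST(a) = {a}; FIRST(A) = {b, ε}
FIRST(B) = {a, b, ε}


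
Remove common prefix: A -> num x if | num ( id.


Common prefix: 'num'
Factored: A -> num A', A' -> x if | ( id


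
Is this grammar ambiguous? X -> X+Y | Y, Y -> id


precedence layered via separate nonterminal Y: deterministic
Unambiguous


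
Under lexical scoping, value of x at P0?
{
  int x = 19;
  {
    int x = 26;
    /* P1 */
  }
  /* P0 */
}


x declared in the same block as P0
x = 19


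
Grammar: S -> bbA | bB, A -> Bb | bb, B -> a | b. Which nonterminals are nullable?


A nonterminal is nullable iff some alternative derives ε (directly, or every symbol in it is nullable)
Nullable: {}


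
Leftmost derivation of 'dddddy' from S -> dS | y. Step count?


Derivation: S => dS => ddS => dddS => ddddS => dddddS => dddddy
Steps: 6


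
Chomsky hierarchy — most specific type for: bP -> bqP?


LHS has context (more than one symbol) and |LHS| ≤ |RHS|
Classification: Type 1 (Context-Sensitive)


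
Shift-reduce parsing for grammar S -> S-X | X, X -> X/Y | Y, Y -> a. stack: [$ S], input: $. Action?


start symbol S on stack, input exhausted
Action: accept


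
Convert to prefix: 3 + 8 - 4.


left-to-right (same/higher precedence on left): tree is (- (+ 3 8) 4)
Prefix: - + 3 8 4


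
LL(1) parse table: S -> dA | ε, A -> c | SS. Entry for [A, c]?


For [A, c]: 'c' ∈ FIRST(c)
Entry: A -> c


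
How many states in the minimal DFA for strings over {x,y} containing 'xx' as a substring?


KMP-style automaton: 2 progress states + 1 absorbing accept = 3
Minimal DFA: 3 states


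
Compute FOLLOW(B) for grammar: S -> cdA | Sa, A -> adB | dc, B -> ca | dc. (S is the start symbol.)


$ ∈ FOLLOW(S). For each A -> αBβ: add FIRST(β)\{ε} to FOLLOW(B); if β nullable, add FOLLOW(A).
FOLLOW(B) = {$, a}


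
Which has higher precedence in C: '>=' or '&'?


'>=' is relational (level 7); '&' is bitwise AND (level 5)
Higher level binds tighter
'>=' has higher precedence than '&'


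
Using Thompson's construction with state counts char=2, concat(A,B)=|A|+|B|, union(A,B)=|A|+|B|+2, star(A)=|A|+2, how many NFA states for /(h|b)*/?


Syntax tree has 2 char leaf(s), 1 union(s), 1 star(s)
chars contribute 2×2 = 4; each union adds +2; each star adds +2
Total: 4 + 2 + 2 = 8 states


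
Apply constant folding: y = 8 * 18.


8 * 18 = 144 at compile time
Optimized: y = 144


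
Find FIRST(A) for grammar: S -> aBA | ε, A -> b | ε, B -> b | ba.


Per alternative of A: FIRST(b) = {b}; FIRST(ε) = {ε}
FIRST(A) = {b, ε}


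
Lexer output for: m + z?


Scan left to right, longest-match per lexeme
Tokens: ID(m), OP(+), ID(z)


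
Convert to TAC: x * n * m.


Break into single-operator statements:
t1 = x * n
t2 = t1 * m


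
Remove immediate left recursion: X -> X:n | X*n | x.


Left-recursive alternatives: X:n, X*n; non-recursive: x
Introduce X': X -> xX', X' -> :nX' | *nX' | ε


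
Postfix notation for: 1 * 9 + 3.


Left to right (same or higher precedence on left)
Postfix: 1 9 * 3 +


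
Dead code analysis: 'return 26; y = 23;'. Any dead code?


statement follows a return and is unreachable
Dead: 'y = 23'


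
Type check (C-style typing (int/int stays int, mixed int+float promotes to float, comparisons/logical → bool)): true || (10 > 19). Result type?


Operand types: bool || bool
Rule: logical operators take bool operands and yield bool
Result type: bool


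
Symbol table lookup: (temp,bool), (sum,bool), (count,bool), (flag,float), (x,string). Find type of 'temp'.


Lookup 'temp' → type bool


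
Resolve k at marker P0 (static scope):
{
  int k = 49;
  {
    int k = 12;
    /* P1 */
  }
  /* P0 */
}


k declared in the same block as P0
k = 49


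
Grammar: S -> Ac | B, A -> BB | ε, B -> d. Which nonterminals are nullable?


A nonterminal is nullable iff some alternative derives ε (directly, or every symbol in it is nullable)
Nullable: {A}


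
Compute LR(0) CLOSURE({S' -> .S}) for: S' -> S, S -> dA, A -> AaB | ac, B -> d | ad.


Start: S' -> .S
For each item with dot before a nonterminal B, add B -> .γ for every B-production
Closure: [S' -> .S, S -> .dA]


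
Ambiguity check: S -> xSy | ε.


balanced x^n…y^n: each string has a unique parse
Unambiguous


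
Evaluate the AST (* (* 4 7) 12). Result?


Evaluate inner: (* 4 7) = 28
Evaluate root: (* 28 12) = 336
Result: 336


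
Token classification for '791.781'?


Pattern: digits with a decimal point
Type: FLOAT_LITERAL


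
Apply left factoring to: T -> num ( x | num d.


Common prefix: 'num'
Factored: T -> num T', T' -> ( x | d


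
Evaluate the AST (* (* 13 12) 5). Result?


Evaluate inner: (* 13 12) = 156
Evaluate root: (* 156 5) = 780
Result: 780


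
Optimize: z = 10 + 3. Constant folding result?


10 + 3 = 13 at compile time
Optimized: z = 13


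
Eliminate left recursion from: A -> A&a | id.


Left-recursive alternatives: A&a; non-recursive: id
Introduce A': A -> idA', A' -> &aA' | ε


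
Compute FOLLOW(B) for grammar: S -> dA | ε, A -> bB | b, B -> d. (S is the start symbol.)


$ ∈ FOLLOW(S). For each A -> αBβ: add FIRST(β)\{ε} to FOLLOW(B); if β nullable, add FOLLOW(A).
FOLLOW(B) = {$}


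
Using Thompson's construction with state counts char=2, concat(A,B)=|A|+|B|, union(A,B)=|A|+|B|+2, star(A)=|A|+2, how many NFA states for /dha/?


Syntax tree has 3 char leaf(s), 0 union(s), 0 star(s)
chars contribute 3×2 = 6; each union adds +2; each star adds +2
Total: 6 + 0 + 0 = 6 states


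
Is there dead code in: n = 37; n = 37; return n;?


first assignment to n is overwritten before any read
Dead: 'n = 37'


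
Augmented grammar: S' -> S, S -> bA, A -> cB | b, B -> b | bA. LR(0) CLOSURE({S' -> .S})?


Start: S' -> .S
For each item with dot before a nonterminal B, add B -> .γ for every B-production
Closure: [S' -> .S, S -> .bA]


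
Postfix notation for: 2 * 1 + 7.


Left to right (same or higher precedence on left)
Postfix: 2 1 * 7 +


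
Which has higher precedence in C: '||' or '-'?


'-' is additive (level 9); '||' is logical OR (level 1)
Higher level binds tighter
'-' has higher precedence than '||'


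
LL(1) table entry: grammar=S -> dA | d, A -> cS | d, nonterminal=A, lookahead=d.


For [A, d]: 'd' ∈ FIRST(d)
Entry: A -> d


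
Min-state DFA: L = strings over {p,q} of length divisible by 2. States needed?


Track length mod 2: states 0..1, accept at 0
Minimal DFA: 2 states


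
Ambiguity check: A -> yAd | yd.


balanced y^n…d^n: each string has a unique parse
Unambiguous


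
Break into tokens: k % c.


Scan left to right, longest-match per lexeme
Tokens: ID(k), OP(%), ID(c)


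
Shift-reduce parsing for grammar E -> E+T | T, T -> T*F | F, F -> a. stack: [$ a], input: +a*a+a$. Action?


'a' on top is the handle for F -> a
Action: reduce (F -> a)


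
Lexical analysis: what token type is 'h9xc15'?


Pattern: letter/underscore followed by alphanumerics, not a keyword
Type: IDENTIFIER


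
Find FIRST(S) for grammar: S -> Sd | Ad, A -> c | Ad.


Per alternative of S: FIRST(Sd) = {c}; FIRST(Ad) = {c}
FIRST(S) = {c}


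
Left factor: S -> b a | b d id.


Common prefix: 'b'
Factored: S -> b S', S' -> a | d id


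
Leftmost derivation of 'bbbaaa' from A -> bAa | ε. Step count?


Derivation: A => bAa => bbAaa => bbbAaaa => bbbaaa
Steps: 4


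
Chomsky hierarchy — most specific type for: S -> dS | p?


Right-linear: every RHS is a terminal or a terminal followed by one nonterminal
Classification: Type 3 (Regular)


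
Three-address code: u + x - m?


Break into single-operator statements:
t1 = u + x
t2 = t1 - m


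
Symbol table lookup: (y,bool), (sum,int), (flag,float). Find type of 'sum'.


Lookup 'sum' → type int


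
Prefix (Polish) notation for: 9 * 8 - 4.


left-to-right (same/higher precedence on left): tree is (- (* 9 8) 4)
Prefix: - * 9 8 4


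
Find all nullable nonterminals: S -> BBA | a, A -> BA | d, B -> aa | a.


A nonterminal is nullable iff some alternative derives ε (directly, or every symbol in it is nullable)
Nullable: {}


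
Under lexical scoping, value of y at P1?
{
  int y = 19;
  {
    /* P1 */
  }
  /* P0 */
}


P1's block does not declare y; resolves to the enclosing declaration at depth 0
y = 19


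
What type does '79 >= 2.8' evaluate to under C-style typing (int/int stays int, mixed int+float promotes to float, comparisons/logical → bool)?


Operand types: int >= float
Rule: comparison yields bool
Result type: bool


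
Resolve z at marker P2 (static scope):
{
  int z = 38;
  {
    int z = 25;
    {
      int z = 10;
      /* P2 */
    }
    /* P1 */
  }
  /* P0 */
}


z declared in the same block as P2
z = 10


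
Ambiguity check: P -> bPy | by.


balanced b^n…y^n: each string has a unique parse
Unambiguous


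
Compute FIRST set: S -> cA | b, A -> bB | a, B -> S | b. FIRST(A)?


Per alternative of A: FIRST(bB) = {b}; FIRST(a) = {a}
FIRST(A) = {a, b}


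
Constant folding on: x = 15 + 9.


15 + 9 = 24 at compile time
Optimized: x = 24


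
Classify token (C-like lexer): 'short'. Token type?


Pattern: reserved word
Type: KEYWORD


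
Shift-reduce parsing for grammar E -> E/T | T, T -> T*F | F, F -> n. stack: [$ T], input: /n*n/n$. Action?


lookahead ∉ {*} so T won't extend; reduce E -> T
Action: reduce (E -> T)


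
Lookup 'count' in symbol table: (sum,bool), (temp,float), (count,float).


Lookup 'count' → type float


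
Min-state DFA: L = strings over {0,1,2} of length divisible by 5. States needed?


Track length mod 5: states 0..4, accept at 0
Minimal DFA: 5 states


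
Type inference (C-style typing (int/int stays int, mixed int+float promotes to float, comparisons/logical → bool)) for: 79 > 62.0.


Operand types: int > float
Rule: comparison yields bool
Result type: bool


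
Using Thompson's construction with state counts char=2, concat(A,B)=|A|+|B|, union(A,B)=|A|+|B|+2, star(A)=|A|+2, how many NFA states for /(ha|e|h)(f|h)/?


Syntax tree has 6 char leaf(s), 3 union(s), 0 star(s)
chars contribute 6×2 = 12; each union adds +2; each star adds +2
Total: 12 + 6 + 0 = 18 states


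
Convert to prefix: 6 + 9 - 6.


left-to-right (same/higher precedence on left): tree is (- (+ 6 9) 6)
Prefix: - + 6 9 6


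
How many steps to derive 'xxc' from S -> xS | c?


Derivation: S => xS => xxS => xxc
Steps: 3


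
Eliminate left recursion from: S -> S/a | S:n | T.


Left-recursive alternatives: S/a, S:n; non-recursive: T
Introduce S': S -> TS', S' -> /aS' | :nS' | ε


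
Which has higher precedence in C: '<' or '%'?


'%' is multiplicative (level 10); '<' is relational (level 7)
Higher level binds tighter
'%' has higher precedence than '<'


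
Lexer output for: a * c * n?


Scan left to right, longest-match per lexeme
Tokens: ID(a), OP(*), ID(c), OP(*), ID(n)


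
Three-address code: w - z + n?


Break into single-operator statements:
t1 = w - z
t2 = t1 + n


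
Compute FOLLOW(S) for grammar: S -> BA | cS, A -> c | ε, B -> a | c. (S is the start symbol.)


$ ∈ FOLLOW(S). For each A -> αBβ: add FIRST(β)\{ε} to FOLLOW(B); if β nullable, add FOLLOW(A).
FOLLOW(S) = {$}


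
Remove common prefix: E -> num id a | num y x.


Common prefix: 'num'
Factored: E -> num E', E' -> id a | y x


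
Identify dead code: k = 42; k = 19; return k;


first assignment to k is overwritten before any read
Dead: 'k = 42'


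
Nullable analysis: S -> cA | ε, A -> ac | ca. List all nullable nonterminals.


A nonterminal is nullable iff some alternative derives ε (directly, or every symbol in it is nullable)
Nullable: {S}


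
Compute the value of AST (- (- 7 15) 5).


Evaluate inner: (- 7 15) = -8
Evaluate root: (- -8 5) = -13
Result: -13


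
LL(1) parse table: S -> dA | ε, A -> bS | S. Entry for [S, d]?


For [S, d]: 'd' ∈ FIRST(dA)
Entry: S -> dA


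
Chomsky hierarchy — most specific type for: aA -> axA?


LHS has context (more than one symbol) and |LHS| ≤ |RHS|
Classification: Type 1 (Context-Sensitive)


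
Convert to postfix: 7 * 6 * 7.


Left to right (same or higher precedence on left)
Postfix: 7 6 * 7 *
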